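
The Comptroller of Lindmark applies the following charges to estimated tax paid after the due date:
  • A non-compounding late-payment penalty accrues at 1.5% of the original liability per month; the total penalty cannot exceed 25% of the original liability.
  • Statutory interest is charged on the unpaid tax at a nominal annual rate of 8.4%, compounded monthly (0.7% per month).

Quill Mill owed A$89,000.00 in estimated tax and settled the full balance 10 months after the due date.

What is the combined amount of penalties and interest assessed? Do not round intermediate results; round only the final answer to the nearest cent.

Penalty: 10 × 1.5% × A$89,000.00 = A$13,350.00 (below the 25% cap of A$22,250.00)
Interest: A$89,000.00 × ((1 + 0.007)^10 − 1) = A$89,000.00 × 0.0722467… = A$6,429.9535…
Penalties + interest = A$13,350.0000 + A$6,429.9535… = A$19,779.95

A$19,779.95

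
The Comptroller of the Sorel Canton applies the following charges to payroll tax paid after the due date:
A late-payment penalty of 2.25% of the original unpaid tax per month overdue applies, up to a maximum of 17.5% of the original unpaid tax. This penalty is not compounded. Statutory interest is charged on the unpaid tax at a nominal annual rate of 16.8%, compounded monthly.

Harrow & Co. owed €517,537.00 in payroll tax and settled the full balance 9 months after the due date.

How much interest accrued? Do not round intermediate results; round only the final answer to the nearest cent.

Interest (16.8%/yr ÷ 12 = 1.4%/month): €517,537.00 × ((1 + 0.014)^9 − 1) = €68,983.2338…

€68,983.23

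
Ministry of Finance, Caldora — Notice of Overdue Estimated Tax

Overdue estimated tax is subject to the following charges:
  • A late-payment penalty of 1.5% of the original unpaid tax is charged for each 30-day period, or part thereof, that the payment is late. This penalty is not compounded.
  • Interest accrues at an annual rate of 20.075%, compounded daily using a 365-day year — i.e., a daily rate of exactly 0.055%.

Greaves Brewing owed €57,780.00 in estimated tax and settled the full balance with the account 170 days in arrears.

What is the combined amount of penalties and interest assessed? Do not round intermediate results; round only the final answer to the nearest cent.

Penalty periods: ⌈170/30⌉ = 6; penalty = 6 × 1.5% × €57,780.00 = €5,200.20
Interest: €57,780.00 × ((1 + 0.00055)^170 − 1) = €57,780.00 × 0.09798238… = €5,661.4220…
Penalties + interest = €5,200.2000 + €5,661.4220… = €10,861.62

€10,861.62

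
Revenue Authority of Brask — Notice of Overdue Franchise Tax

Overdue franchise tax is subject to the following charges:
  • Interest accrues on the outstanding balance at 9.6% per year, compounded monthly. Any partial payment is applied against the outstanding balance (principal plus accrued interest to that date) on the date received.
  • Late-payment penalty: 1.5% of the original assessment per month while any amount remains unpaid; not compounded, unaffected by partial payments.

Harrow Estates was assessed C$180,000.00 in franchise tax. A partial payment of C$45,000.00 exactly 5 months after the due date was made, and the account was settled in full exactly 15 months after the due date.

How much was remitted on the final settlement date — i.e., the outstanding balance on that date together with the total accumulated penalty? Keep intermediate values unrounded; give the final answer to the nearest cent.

Monthly rate = 9.6% ÷ 12 = 0.8%
Balance at month 5: C$180,000.0000 × (1 + 0.008)^5 = C$187,316.1253…
After C$45,000.00 payment: C$187,316.1253… − C$45,000.00 = C$142,316.1253…
Balance at month 15: C$142,316.1253… × (1 + 0.008)^10 = C$154,120.1533…
Penalty: 15 × 1.5% × C$180,000.00 = C$40,500.00
Final settlement = outstanding balance + penalty = C$154,120.1533… + C$40,500.00 = C$194,620.15

C$194,620.15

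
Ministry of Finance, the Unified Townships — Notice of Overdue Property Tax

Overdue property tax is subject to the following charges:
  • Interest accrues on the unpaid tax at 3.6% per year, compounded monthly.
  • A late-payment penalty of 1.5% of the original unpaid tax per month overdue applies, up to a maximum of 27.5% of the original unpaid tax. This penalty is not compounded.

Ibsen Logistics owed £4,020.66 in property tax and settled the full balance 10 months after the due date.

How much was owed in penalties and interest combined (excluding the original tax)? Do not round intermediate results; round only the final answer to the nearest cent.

Penalty: 10 × 1.5% × £4,020.66 = £603.10… (below the 27.5% cap of £1,105.68…)
Interest (3.6%/yr ÷ 12 = 0.3%/month): £4,020.66 × ((1 + 0.003)^10 − 1) = £122.2613…
Penalties + interest = £603.0990 + £122.2613… = £725.36

£725.36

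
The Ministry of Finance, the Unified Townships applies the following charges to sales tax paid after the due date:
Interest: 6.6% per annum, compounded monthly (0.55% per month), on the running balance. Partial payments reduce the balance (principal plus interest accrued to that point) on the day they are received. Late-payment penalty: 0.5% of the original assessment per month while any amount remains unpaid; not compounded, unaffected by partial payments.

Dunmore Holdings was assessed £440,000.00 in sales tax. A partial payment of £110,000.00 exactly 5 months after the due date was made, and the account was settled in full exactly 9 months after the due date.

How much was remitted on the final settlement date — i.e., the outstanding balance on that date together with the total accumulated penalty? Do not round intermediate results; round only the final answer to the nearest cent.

Balance at month 5: £440,000.0000 × (1 + 0.0055)^5 = £452,233.8341…
After £110,000.00 payment: £452,233.8341… − £110,000.00 = £342,233.8341…
Balance at month 9: £342,233.8341… × (1 + 0.0055)^4 = £349,825.3219…
Penalty: 9 × 0.5% × £440,000.00 = £19,800.00
Final settlement = outstanding balance + penalty = £349,825.3219… + £19,800.00 = £369,625.32

£369,625.32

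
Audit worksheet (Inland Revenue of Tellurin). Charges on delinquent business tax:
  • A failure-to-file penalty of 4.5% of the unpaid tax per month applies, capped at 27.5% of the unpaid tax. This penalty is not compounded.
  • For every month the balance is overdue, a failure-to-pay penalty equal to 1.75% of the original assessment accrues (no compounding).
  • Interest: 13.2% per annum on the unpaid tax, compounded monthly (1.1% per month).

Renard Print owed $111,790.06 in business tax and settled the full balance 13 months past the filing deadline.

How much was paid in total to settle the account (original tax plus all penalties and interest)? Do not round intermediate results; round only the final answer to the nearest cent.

$185,049.37

Failure-to-file: 13 × 4.5% × $111,790.06 = $65,397.19…, capped at 27.5% × $111,790.06 = $30,742.27…
Failure-to-pay penalty = 1.75% × $111,790.06 × 13 mo = $25,432.24…
Interest: $111,790.06 × ((1 + 0.011)^13 − 1) = $111,790.06 × 0.1528293… = $17,084.8016…
Total = $111,790.06 + $56,174.5052… + $17,084.8016… = $185,049.37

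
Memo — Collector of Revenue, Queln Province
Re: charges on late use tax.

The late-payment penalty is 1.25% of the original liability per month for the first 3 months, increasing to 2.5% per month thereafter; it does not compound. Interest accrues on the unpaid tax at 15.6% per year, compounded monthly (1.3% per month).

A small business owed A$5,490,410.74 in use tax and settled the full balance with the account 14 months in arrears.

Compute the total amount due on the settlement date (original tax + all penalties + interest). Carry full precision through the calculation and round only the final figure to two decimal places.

Penalty, months 1–3: 3 × 1.25% × A$5,490,410.74 = A$205,890.40…
Penalty, months 4–14: 11 × 2.5% × A$5,490,410.74 = A$1,509,862.95…
Interest: A$5,490,410.74 × ((1 + 0.013)^14 − 1) = A$5,490,410.74 × 0.1982081… = A$1,088,243.6372…
Total = A$5,490,410.74 + A$1,715,753.3563… + A$1,088,243.6372… = A$8,294,407.73

A$8,294,407.73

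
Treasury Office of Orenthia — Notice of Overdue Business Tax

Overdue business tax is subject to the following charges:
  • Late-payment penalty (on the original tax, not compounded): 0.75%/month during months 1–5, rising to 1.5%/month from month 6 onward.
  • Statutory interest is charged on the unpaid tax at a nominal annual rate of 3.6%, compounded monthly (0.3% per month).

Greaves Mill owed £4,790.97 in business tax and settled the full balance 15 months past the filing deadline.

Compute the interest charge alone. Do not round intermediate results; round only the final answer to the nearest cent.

£220.18

Interest: £4,790.97 × ((1 + 0.003)^15 − 1) = £4,790.97 × 0.0459574… = £220.1805…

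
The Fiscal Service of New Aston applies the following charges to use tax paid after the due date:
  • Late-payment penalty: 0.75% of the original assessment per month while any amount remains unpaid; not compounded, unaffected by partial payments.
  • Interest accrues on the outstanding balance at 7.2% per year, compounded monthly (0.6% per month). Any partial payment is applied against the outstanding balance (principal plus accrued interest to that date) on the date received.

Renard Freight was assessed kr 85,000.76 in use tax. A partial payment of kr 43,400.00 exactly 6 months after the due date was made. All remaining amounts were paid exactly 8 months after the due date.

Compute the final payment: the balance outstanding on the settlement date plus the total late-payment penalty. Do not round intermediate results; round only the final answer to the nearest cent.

kr 50,345.20

Balance at month 6: kr 85,000.7600 × (1 + 0.006)^6 = kr 88,107.0566…
After kr 43,400.00 payment: kr 88,107.0566… − kr 43,400.00 = kr 44,707.0566…
Balance at month 8: kr 44,707.0566… × (1 + 0.006)^2 = kr 45,245.1508…
Penalty: 8 × 0.75% × kr 85,000.76 = kr 5,100.05…
Final settlement = outstanding balance + penalty = kr 45,245.1508… + kr 5,100.05… = kr 50,345.20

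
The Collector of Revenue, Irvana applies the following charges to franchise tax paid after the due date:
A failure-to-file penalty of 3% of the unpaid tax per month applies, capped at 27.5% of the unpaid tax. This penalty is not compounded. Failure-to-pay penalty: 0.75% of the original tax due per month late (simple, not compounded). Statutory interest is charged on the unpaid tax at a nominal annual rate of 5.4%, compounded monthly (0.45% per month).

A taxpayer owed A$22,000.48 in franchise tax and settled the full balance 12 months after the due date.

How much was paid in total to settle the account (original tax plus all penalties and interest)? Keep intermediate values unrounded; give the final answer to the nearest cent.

A$31,248.53

Failure-to-file: 12 × 3% × A$22,000.48 = A$7,920.17…, capped at 27.5% × A$22,000.48 = A$6,050.13…
Failure-to-pay penalty = 0.75% × A$22,000.48 × 12 mo = A$1,980.04…
Interest: A$22,000.48 × ((1 + 0.0045)^12 − 1) = A$22,000.48 × 0.0553568… = A$1,217.8751…
Total = A$22,000.48 + A$8,030.1752 + A$1,217.8751… = A$31,248.53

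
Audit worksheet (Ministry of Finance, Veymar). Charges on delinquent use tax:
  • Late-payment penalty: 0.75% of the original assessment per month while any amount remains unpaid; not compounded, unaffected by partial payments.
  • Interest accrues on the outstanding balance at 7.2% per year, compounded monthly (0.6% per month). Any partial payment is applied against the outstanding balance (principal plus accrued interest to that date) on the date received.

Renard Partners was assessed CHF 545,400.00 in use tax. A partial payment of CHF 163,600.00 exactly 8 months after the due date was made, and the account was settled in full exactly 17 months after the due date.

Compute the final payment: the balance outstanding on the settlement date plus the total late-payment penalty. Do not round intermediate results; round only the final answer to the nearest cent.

CHF 500,671.97

Balance at month 8: CHF 545,400.0000 × (1 + 0.006)^8 = CHF 572,135.6101…
After CHF 163,600.00 payment: CHF 572,135.6101… − CHF 163,600.00 = CHF 408,535.6101…
Balance at month 17: CHF 408,535.6101… × (1 + 0.006)^9 = CHF 431,133.4748…
Penalty: 17 × 0.75% × CHF 545,400.00 = CHF 69,538.50
Final settlement = outstanding balance + penalty = CHF 431,133.4748… + CHF 69,538.50 = CHF 500,671.97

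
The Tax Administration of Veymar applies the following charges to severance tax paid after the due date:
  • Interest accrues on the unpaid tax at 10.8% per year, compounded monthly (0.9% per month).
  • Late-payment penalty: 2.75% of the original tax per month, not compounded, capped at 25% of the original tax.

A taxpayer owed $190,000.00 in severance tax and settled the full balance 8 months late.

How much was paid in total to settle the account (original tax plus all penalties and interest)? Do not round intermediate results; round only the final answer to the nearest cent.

Penalty: 8 × 2.75% × $190,000.00 = $41,800.00 (below the 25% cap of $47,500.00)
Interest: $190,000.00 × ((1 + 0.009)^8 − 1) = $190,000.00 × 0.0743093… = $14,118.7645…
Total = $190,000.00 + $41,800.0000 + $14,118.7645… = $245,918.76

$245,918.76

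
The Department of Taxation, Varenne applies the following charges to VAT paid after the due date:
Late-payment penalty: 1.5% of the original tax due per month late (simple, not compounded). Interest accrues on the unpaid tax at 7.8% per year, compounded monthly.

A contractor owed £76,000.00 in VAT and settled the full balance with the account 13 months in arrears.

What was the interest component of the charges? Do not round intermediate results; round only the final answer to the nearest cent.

Interest (7.8%/yr ÷ 12 = 0.65%/month): £76,000.00 × ((1 + 0.0065)^13 − 1) = £6,678.5254…

£6,678.53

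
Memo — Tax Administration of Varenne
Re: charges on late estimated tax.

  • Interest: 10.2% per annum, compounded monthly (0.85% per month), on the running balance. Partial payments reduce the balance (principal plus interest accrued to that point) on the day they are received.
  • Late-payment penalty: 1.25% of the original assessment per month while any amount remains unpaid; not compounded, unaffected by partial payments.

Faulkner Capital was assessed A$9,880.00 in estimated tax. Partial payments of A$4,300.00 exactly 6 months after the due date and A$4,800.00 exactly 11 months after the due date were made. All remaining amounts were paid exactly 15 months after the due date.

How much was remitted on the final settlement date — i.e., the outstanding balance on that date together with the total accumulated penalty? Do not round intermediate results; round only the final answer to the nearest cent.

Balance at month 6: A$9,880.0000 × (1 + 0.0085)^6 = A$10,394.7096…
After A$4,300.00 payment: A$10,394.7096… − A$4,300.00 = A$6,094.7096…
Balance at month 11: A$6,094.7096… × (1 + 0.0085)^5 = A$6,358.1758…
After A$4,800.00 payment: A$6,358.1758… − A$4,800.00 = A$1,558.1758…
Balance at month 15: A$1,558.1758… × (1 + 0.0085)^4 = A$1,611.8330…
Penalty: 15 × 1.25% × A$9,880.00 = A$1,852.50
Final settlement = outstanding balance + penalty = A$1,611.8330… + A$1,852.50 = A$3,464.33

A$3,464.33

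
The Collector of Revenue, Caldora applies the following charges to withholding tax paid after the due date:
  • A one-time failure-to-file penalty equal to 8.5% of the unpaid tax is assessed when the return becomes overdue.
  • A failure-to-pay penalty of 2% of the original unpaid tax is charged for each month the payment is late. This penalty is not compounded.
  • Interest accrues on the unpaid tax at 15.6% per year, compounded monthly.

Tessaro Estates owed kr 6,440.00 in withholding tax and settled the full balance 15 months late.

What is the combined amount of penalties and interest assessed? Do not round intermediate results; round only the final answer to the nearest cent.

kr 3,856.17

Failure-to-file penalty: 8.5% × kr 6,440.00 = kr 547.40
Failure-to-pay penalty: 15 × 2% × kr 6,440.00 = kr 1,932.00
Interest (15.6%/yr ÷ 12 = 1.3%/month): kr 6,440.00 × ((1 + 0.013)^15 − 1) = kr 1,376.7739…
Penalties + interest = kr 2,479.4000 + kr 1,376.7739… = kr 3,856.17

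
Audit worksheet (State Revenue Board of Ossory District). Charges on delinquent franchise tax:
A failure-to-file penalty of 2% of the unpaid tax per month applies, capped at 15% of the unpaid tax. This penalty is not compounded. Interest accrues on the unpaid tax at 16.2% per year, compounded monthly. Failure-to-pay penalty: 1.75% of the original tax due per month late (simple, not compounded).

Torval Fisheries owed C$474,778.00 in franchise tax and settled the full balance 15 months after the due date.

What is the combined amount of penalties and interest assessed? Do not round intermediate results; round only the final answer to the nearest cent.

Failure-to-file: 15 × 2% × C$474,778.00 = C$142,433.40, capped at 15% × C$474,778.00 = C$71,216.70
Failure-to-pay penalty = 1.75% × C$474,778.00 × 15 mo = C$124,629.23…
Interest (16.2%/yr ÷ 12 = 1.35%/month): C$474,778.00 × ((1 + 0.0135)^15 − 1) = C$105,781.6952…
Penalties + interest = C$195,845.9250 + C$105,781.6952… = C$301,627.62

C$301,627.62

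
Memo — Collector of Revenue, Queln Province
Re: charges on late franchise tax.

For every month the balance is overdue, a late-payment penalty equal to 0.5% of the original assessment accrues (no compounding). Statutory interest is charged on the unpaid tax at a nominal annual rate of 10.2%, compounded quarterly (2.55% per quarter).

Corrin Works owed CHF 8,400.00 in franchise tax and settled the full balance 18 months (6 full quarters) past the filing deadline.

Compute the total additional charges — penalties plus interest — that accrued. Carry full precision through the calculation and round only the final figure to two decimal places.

Late-payment penalty = 0.5% × CHF 8,400.00 × 18 mo = CHF 756.00
Interest: CHF 8,400.00 × ((1 + 0.0255)^6 − 1) = CHF 8,400.00 × 0.1630918… = CHF 1,369.9710…
Penalties + interest = CHF 756.0000 + CHF 1,369.9710… = CHF 2,125.97

CHF 2,125.97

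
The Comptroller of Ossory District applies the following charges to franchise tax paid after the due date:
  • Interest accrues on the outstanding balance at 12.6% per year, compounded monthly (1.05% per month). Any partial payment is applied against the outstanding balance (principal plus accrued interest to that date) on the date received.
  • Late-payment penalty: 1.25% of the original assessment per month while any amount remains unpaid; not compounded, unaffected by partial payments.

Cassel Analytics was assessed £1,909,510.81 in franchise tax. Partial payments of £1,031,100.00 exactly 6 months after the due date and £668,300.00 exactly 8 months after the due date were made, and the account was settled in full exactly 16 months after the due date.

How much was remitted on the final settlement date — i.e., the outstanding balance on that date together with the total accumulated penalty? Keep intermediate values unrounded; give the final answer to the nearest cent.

£767,583.74

Balance at month 6: £1,909,510.8100 × (1 + 0.0105)^6 = £2,033,012.4041…
After £1,031,100.00 payment: £2,033,012.4041… − £1,031,100.00 = £1,001,912.4041…
Balance at month 8: £1,001,912.4041… × (1 + 0.0105)^2 = £1,023,063.0254…
After £668,300.00 payment: £1,023,063.0254… − £668,300.00 = £354,763.0254…
Balance at month 16: £354,763.0254… × (1 + 0.0105)^8 = £385,681.5756…
Penalty: 16 × 1.25% × £1,909,510.81 = £381,902.16…
Final settlement = outstanding balance + penalty = £385,681.5756… + £381,902.16… = £767,583.74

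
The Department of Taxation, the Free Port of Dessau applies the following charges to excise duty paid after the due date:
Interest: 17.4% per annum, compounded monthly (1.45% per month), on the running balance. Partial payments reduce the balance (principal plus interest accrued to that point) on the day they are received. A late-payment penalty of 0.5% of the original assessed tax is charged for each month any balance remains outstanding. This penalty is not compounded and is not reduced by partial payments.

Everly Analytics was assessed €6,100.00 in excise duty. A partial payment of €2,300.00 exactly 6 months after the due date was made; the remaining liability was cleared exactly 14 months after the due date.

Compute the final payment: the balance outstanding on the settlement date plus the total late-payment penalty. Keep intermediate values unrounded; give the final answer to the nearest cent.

Balance at month 6: €6,100.0000 × (1 + 0.0145)^6 = €6,650.3139…
After €2,300.00 payment: €6,650.3139… − €2,300.00 = €4,350.3139…
Balance at month 14: €4,350.3139… × (1 + 0.0145)^8 = €4,881.3169…
Penalty: 14 × 0.5% × €6,100.00 = €427.00
Final settlement = outstanding balance + penalty = €4,881.3169… + €427.00 = €5,308.32

€5,308.32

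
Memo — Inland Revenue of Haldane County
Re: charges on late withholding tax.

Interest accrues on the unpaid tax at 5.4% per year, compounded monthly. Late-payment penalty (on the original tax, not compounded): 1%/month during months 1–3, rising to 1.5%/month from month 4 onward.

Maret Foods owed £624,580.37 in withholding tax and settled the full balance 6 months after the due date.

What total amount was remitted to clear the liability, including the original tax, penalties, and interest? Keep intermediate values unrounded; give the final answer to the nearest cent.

Penalty, months 1–3: 3 × 1% × £624,580.37 = £18,737.41…
Penalty, months 4–6: 3 × 1.5% × £624,580.37 = £28,106.12…
Interest (5.4%/yr ÷ 12 = 0.45%/month): £624,580.37 × ((1 + 0.0045)^6 − 1) = £17,054.5284…
Total = £624,580.37 + £46,843.5278… + £17,054.5284… = £688,478.43

£688,478.43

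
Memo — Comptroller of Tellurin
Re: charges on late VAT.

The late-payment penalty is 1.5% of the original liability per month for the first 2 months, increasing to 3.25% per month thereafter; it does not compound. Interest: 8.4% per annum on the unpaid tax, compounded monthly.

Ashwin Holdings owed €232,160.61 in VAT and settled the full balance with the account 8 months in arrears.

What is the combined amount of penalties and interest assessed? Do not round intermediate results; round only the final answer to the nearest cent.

€65,560.15

Penalty, months 1–2: 2 × 1.5% × €232,160.61 = €6,964.82…
Penalty, months 3–8: 6 × 3.25% × €232,160.61 = €45,271.32…
Interest (8.4%/yr ÷ 12 = 0.7%/month): €232,160.61 × ((1 + 0.007)^8 − 1) = €13,324.0171…
Penalties + interest = €52,236.1373… + €13,324.0171… = €65,560.15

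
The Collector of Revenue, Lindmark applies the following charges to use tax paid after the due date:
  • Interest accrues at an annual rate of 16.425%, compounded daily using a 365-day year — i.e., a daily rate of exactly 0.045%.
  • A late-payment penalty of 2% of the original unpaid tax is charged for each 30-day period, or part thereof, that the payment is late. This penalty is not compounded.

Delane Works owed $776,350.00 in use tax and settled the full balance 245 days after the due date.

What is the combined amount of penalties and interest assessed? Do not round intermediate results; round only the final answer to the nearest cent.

Penalty periods: ⌈245/30⌉ = 9; penalty = 9 × 2% × $776,350.00 = $139,743.00
Interest: $776,350.00 × ((1 + 0.00045)^245 − 1) = $776,350.00 × 0.11652949… = $90,467.6664…
Penalties + interest = $139,743.0000 + $90,467.6664… = $230,210.67

$230,210.67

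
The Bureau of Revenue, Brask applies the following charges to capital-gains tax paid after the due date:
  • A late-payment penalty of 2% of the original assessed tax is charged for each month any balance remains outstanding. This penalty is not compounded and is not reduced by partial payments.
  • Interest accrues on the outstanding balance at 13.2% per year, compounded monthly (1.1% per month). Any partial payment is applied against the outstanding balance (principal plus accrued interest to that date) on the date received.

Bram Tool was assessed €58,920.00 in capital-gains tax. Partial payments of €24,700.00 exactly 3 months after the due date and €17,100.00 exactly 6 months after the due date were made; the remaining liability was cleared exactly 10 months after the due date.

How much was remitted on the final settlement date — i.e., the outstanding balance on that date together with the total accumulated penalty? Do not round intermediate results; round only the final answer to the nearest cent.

€32,984.88

Balance at month 3: €58,920.0000 × (1 + 0.011)^3 = €60,885.8264…
After €24,700.00 payment: €60,885.8264… − €24,700.00 = €36,185.8264…
Balance at month 6: €36,185.8264… × (1 + 0.011)^3 = €37,393.1423…
After €17,100.00 payment: €37,393.1423… − €17,100.00 = €20,293.1423…
Balance at month 10: €20,293.1423… × (1 + 0.011)^4 = €21,200.8817…
Penalty: 10 × 2% × €58,920.00 = €11,784.00
Final settlement = outstanding balance + penalty = €21,200.8817… + €11,784.00 = €32,984.88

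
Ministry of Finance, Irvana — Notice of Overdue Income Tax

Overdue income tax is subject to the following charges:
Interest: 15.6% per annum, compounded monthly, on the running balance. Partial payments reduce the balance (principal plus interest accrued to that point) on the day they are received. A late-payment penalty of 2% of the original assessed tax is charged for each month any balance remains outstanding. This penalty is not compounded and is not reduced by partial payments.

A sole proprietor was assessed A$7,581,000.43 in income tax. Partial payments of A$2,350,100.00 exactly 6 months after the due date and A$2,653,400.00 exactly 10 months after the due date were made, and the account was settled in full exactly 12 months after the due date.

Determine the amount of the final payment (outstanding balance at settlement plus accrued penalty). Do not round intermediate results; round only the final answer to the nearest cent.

Monthly rate = 15.6% ÷ 12 = 1.3%
Balance at month 6: A$7,581,000.4300 × (1 + 0.013)^6 = A$8,191,872.6735…
After A$2,350,100.00 payment: A$8,191,872.6735… − A$2,350,100.00 = A$5,841,772.6735…
Balance at month 10: A$5,841,772.6735… × (1 + 0.013)^4 = A$6,151,519.9144…
After A$2,653,400.00 payment: A$6,151,519.9144… − A$2,653,400.00 = A$3,498,119.9144…
Balance at month 12: A$3,498,119.9144… × (1 + 0.013)^2 = A$3,589,662.2144…
Penalty: 12 × 2% × A$7,581,000.43 = A$1,819,440.10…
Final settlement = outstanding balance + penalty = A$3,589,662.2144… + A$1,819,440.10… = A$5,409,102.32

A$5,409,102.32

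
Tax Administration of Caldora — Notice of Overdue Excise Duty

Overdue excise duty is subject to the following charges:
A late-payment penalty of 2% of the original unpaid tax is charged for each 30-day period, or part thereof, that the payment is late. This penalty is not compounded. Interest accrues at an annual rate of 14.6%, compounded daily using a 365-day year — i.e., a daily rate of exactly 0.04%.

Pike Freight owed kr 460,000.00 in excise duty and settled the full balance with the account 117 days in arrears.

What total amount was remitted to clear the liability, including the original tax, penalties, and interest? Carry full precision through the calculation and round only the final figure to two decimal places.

Penalty periods: ⌈117/30⌉ = 4; penalty = 4 × 2% × kr 460,000.00 = kr 36,800.00
Interest: kr 460,000.00 × ((1 + 0.0004)^117 − 1) = kr 460,000.00 × 0.04790260… = kr 22,035.1959…
Total = kr 460,000.00 + kr 36,800.0000 + kr 22,035.1959… = kr 518,835.20

kr 518,835.20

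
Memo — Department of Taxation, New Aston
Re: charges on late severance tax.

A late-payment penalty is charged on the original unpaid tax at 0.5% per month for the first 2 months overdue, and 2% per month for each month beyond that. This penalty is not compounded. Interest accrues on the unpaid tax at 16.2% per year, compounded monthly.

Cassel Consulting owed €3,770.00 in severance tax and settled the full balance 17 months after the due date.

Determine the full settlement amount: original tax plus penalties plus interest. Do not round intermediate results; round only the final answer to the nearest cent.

€5,903.97

Penalty, months 1–2: 2 × 0.5% × €3,770.00 = €37.70
Penalty, months 3–17: 15 × 2% × €3,770.00 = €1,131.00
Interest (16.2%/yr ÷ 12 = 1.35%/month): €3,770.00 × ((1 + 0.0135)^17 − 1) = €965.2744…
Total = €3,770.00 + €1,168.7000 + €965.2744… = €5,903.97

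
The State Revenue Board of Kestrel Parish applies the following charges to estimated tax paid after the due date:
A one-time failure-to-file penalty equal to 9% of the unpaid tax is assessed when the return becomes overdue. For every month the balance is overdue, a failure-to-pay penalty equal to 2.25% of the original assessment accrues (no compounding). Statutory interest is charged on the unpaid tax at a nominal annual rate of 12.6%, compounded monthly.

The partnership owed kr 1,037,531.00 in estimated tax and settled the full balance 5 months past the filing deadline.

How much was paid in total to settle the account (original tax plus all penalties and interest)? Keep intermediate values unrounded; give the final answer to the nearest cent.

kr 1,303,257.36

Failure-to-file penalty: 9% × kr 1,037,531.00 = kr 93,377.79
Failure-to-pay penalty: 5 × 2.25% × kr 1,037,531.00 = kr 116,722.24…
Interest (12.6%/yr ÷ 12 = 1.05%/month): kr 1,037,531.00 × ((1 + 0.0105)^5 − 1) = kr 55,626.3293…
Total = kr 1,037,531.00 + kr 210,100.0275 + kr 55,626.3293… = kr 1,303,257.36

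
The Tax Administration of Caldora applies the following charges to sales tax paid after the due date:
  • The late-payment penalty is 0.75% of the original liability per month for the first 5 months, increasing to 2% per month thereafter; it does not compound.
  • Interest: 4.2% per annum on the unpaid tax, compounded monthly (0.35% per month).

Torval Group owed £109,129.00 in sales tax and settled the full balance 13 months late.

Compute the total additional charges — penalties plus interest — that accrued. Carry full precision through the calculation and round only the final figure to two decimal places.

£26,623.97

Penalty, months 1–5: 5 × 0.75% × £109,129.00 = £4,092.34…
Penalty, months 6–13: 8 × 2% × £109,129.00 = £17,460.64
Interest: £109,129.00 × ((1 + 0.0035)^13 − 1) = £109,129.00 × 0.0464679… = £5,070.9922…
Penalties + interest = £21,552.9775 + £5,070.9922… = £26,623.97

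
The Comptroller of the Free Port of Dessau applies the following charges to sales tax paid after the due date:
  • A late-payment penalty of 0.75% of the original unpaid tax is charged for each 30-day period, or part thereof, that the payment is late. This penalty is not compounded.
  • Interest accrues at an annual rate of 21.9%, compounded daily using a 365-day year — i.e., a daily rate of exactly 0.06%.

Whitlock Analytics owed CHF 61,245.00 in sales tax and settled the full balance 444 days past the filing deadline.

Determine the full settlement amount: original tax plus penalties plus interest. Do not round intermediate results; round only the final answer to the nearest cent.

CHF 86,824.14

Penalty periods: ⌈444/30⌉ = 15; penalty = 15 × 0.75% × CHF 61,245.00 = CHF 6,890.06…
Interest: CHF 61,245.00 × ((1 + 0.0006)^444 − 1) = CHF 61,245.00 × 0.30515279… = CHF 18,689.0824…
Total = CHF 61,245.00 + CHF 6,890.0625 + CHF 18,689.0824… = CHF 86,824.14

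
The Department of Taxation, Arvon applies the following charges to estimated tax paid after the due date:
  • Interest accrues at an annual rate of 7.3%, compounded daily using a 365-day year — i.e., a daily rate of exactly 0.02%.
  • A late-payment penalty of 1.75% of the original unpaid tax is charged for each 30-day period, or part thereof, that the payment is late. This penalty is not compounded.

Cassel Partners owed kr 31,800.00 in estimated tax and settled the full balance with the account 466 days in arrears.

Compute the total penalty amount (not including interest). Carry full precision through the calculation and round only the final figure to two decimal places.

kr 8,904.00

Penalty periods: ⌈466/30⌉ = 16; penalty = 16 × 1.75% × kr 31,800.00 = kr 8,904.00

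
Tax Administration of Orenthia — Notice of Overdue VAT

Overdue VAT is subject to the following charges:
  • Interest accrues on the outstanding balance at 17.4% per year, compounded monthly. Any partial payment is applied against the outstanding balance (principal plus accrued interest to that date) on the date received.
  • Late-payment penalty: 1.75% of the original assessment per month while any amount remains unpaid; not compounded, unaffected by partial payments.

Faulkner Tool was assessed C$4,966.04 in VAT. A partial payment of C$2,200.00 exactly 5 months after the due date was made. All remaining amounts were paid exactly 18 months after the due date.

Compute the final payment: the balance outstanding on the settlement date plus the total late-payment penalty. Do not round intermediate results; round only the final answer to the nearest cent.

Monthly rate = 17.4% ÷ 12 = 1.45%
Balance at month 5: C$4,966.0400 × (1 + 0.0145)^5 = C$5,336.6715…
After C$2,200.00 payment: C$5,336.6715… − C$2,200.00 = C$3,136.6715…
Balance at month 18: C$3,136.6715… × (1 + 0.0145)^13 = C$3,782.2106…
Penalty: 18 × 1.75% × C$4,966.04 = C$1,564.30…
Final settlement = outstanding balance + penalty = C$3,782.2106… + C$1,564.30… = C$5,346.51

C$5,346.51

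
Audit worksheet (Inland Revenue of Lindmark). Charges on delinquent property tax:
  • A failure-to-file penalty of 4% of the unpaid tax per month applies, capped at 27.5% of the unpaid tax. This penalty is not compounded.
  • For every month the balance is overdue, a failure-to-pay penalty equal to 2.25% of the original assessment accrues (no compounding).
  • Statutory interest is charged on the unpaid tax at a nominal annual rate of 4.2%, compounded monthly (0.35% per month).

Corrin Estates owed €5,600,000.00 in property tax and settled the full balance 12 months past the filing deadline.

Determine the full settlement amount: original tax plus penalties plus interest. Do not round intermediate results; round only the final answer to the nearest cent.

Failure-to-file: 12 × 4% × €5,600,000.00 = €2,688,000.00, capped at 27.5% × €5,600,000.00 = €1,540,000.00
Failure-to-pay penalty = 2.25% × €5,600,000.00 × 12 mo = €1,512,000.00
Interest: €5,600,000.00 × ((1 + 0.0035)^12 − 1) = €5,600,000.00 × 0.0428180… = €239,780.8403…
Total = €5,600,000.00 + €3,052,000.0000 + €239,780.8403… = €8,891,780.84

€8,891,780.84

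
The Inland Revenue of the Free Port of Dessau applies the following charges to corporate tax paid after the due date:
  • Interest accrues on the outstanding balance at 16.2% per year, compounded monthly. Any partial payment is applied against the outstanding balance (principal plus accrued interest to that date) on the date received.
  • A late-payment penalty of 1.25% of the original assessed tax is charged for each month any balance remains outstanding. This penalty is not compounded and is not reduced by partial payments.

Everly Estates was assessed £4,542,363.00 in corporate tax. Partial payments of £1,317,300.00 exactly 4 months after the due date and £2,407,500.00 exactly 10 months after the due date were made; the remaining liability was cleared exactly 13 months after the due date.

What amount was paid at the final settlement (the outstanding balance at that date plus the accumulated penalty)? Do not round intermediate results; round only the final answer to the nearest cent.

Monthly rate = 16.2% ÷ 12 = 1.35%
Balance at month 4: £4,542,363.0000 × (1 + 0.0135)^4 = £4,792,662.5305…
After £1,317,300.00 payment: £4,792,662.5305… − £1,317,300.00 = £3,475,362.5305…
Balance at month 10: £3,475,362.5305… × (1 + 0.0135)^6 = £3,766,540.4226…
After £2,407,500.00 payment: £3,766,540.4226… − £2,407,500.00 = £1,359,040.4226…
Balance at month 13: £1,359,040.4226… × (1 + 0.0135)^3 = £1,414,827.9588…
Penalty: 13 × 1.25% × £4,542,363.00 = £738,133.99…
Final settlement = outstanding balance + penalty = £1,414,827.9588… + £738,133.99… = £2,152,961.95

£2,152,961.95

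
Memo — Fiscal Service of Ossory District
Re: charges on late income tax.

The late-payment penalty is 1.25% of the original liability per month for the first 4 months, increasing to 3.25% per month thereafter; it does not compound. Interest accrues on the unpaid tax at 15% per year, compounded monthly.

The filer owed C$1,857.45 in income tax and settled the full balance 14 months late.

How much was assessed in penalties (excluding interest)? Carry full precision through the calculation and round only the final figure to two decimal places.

Penalty, months 1–4: 4 × 1.25% × C$1,857.45 = C$92.87…
Penalty, months 5–14: 10 × 3.25% × C$1,857.45 = C$603.67…
Total penalty = C$92.87… + C$603.67… = C$696.54

C$696.54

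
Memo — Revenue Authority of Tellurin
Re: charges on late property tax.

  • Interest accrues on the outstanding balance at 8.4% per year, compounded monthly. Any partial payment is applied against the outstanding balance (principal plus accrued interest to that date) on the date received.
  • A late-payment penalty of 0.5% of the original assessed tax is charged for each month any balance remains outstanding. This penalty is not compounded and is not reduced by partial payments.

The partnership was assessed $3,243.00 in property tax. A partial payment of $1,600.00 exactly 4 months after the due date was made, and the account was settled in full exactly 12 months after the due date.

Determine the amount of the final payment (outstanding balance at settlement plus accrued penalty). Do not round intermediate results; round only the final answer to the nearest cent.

$2,028.90

Monthly rate = 8.4% ÷ 12 = 0.7%
Balance at month 4: $3,243.0000 × (1 + 0.007)^4 = $3,334.7619…
After $1,600.00 payment: $3,334.7619… − $1,600.00 = $1,734.7619…
Balance at month 12: $1,734.7619… × (1 + 0.007)^8 = $1,834.3223…
Penalty: 12 × 0.5% × $3,243.00 = $194.58
Final settlement = outstanding balance + penalty = $1,834.3223… + $194.58 = $2,028.90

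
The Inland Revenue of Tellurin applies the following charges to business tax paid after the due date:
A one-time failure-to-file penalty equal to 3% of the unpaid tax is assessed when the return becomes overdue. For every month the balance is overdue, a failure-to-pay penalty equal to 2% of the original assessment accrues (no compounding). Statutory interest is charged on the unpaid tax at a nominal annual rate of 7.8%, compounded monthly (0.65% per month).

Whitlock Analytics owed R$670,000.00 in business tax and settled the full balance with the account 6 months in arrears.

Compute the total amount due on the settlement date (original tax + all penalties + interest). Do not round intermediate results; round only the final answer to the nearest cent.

Failure-to-file penalty: 3% × R$670,000.00 = R$20,100.00
Failure-to-pay penalty = 2% × R$670,000.00 × 6 mo = R$80,400.00
Interest: R$670,000.00 × ((1 + 0.0065)^6 − 1) = R$670,000.00 × 0.0396393… = R$26,558.3105…
Total = R$670,000.00 + R$100,500.0000 + R$26,558.3105… = R$797,058.31

R$797,058.31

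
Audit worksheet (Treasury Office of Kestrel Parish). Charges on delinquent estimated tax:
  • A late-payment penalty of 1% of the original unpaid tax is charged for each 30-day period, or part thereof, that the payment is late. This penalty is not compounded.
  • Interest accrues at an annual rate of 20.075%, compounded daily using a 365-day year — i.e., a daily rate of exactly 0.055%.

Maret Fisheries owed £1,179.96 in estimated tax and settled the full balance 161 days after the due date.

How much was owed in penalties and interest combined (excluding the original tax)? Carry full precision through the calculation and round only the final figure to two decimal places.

£180.02

Penalty periods: ⌈161/30⌉ = 6; penalty = 6 × 1% × £1,179.96 = £70.80…
Interest: £1,179.96 × ((1 + 0.00055)^161 − 1) = £1,179.96 × 0.09256228… = £109.2198…
Penalties + interest = £70.7976 + £109.2198… = £180.02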